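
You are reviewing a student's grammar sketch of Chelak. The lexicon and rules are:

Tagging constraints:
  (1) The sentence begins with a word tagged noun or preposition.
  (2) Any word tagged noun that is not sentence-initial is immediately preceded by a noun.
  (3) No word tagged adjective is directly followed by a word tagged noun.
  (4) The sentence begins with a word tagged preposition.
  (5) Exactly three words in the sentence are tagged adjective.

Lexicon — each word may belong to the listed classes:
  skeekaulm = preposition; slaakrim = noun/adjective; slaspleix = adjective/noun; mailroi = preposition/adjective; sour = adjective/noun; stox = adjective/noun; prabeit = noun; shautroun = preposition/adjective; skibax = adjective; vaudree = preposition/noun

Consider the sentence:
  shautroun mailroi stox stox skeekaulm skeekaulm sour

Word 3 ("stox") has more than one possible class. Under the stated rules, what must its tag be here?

Candidates per position — 1:shautroun {preposition,adjective}; 2:mailroi {preposition,adjective}; 3:stox {adjective,noun}; 4:stox {adjective,noun}; 5:skeekaulm {preposition}; 6:skeekaulm {preposition}; 7:sour {adjective,noun}.
If word 1 were adjective, no tagging could satisfy rule 1; so word 1 is preposition.
If word 3 were noun, no tagging could satisfy rule 2; so word 3 is adjective.
If word 4 were noun, no tagging could satisfy rule 2; so word 4 is adjective.
If word 7 were noun, no tagging could satisfy rule 2; so word 7 is adjective.
If word 2 were adjective, no tagging could satisfy rule 5; so word 2 is preposition.
The unique satisfying tagging is: preposition preposition adjective adjective preposition preposition adjective.
Verifying each rule — rule 1 ✓; rule 2 ✓; rule 3 ✓; rule 4 ✓; rule 5 ✓.

adjective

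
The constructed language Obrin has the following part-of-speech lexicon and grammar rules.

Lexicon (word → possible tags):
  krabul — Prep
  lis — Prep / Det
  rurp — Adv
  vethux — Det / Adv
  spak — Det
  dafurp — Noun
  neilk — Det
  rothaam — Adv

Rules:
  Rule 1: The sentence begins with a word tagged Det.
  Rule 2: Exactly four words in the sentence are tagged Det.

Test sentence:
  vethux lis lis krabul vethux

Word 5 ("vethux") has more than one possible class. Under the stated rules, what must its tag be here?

Candidates per position — 1:vethux {Det,Adv}; 2:lis {Prep,Det}; 3:lis {Prep,Det}; 4:krabul {Prep}; 5:vethux {Det,Adv}.
If word 1 were Adv, no tagging could satisfy rule 1; so word 1 is Det.
If word 2 were Prep, no tagging could satisfy rule 2; so word 2 is Det.
If word 3 were Prep, no tagging could satisfy rule 2; so word 3 is Det.
If word 5 were Adv, no tagging could satisfy rule 2; so word 5 is Det.
The only consistent sequence is: Det Det Det Prep Det.
Verifying each rule — rule 1 ✓; rule 2 ✓.

Det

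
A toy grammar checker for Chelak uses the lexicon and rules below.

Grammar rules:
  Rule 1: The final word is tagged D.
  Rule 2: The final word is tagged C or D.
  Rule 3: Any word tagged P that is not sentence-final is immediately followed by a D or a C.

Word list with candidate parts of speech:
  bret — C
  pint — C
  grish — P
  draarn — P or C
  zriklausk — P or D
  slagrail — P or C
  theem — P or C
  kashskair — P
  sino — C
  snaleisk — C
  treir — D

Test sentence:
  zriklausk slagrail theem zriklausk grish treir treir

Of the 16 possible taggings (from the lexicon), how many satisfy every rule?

5

Candidates per position — 1:zriklausk {P,D}; 2:slagrail {P,C}; 3:theem {P,C}; 4:zriklausk {P,D}; 5:grish {P}; 6:treir {D}; 7:treir {D}.
There are 16 candidate sequences in total.
The sequences that satisfy every rule: P C P D P D D; P C C D P D D; D P C D P D D; D C P D P D D; D C C D P D D.
Count = 5.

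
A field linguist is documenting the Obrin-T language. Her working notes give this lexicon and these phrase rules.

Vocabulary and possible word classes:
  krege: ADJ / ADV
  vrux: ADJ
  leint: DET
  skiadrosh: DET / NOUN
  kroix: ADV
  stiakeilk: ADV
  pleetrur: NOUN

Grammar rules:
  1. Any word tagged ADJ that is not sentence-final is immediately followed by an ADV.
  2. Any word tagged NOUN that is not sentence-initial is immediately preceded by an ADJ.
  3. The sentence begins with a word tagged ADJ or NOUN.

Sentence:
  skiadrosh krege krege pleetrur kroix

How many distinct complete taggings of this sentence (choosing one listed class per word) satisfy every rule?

Candidates per position — 1:skiadrosh {DET,NOUN}; 2:krege {ADJ,ADV}; 3:krege {ADJ,ADV}; 4:pleetrur {NOUN}; 5:kroix {ADV}.
There are 8 candidate sequences in total.
Every candidate sequence violates at least one rule; no consistent tagging exists.
Count = 0.

0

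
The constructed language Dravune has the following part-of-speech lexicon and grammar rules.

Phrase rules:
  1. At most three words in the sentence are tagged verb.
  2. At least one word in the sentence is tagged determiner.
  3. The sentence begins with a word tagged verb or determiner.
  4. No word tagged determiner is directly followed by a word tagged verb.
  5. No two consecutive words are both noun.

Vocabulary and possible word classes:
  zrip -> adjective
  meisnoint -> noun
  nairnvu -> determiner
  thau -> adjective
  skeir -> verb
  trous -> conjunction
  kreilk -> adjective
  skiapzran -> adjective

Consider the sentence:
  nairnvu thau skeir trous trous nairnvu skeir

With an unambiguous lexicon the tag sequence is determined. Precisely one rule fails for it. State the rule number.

4

Fixed tagging: determiner adjective verb conjunction conjunction determiner verb.
Checking each rule: R1 holds, R2 holds, R3 holds, R4 violated, R5 holds.
Only rule 4 fails.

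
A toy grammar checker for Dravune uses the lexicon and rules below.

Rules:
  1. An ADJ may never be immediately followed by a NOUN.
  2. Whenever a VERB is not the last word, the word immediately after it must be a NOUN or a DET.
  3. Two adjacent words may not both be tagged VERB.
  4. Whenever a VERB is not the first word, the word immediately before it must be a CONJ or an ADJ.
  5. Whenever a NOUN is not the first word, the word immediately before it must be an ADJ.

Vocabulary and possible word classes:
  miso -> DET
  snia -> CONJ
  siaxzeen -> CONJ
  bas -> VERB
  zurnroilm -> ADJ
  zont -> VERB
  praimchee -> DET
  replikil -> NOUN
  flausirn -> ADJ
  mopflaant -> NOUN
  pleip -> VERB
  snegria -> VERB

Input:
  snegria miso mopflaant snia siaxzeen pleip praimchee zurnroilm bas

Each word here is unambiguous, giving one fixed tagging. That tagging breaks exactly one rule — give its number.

5

Fixed tagging: VERB DET NOUN CONJ CONJ VERB DET ADJ VERB.
Applying the rules: R1 pass, R2 pass, R3 pass, R4 pass, R5 fail.
Only rule 5 fails.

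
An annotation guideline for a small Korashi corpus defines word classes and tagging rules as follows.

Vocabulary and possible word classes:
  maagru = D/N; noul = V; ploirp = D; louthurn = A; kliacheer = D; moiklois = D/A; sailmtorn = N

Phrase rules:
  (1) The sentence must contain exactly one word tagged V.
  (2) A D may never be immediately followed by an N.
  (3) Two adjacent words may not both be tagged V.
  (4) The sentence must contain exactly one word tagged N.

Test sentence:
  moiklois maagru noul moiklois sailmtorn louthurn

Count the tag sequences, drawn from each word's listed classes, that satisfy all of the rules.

2

Candidates per position — 1:moiklois {D,A}; 2:maagru {D,N}; 3:noul {V}; 4:moiklois {D,A}; 5:sailmtorn {N}; 6:louthurn {A}.
There are 8 candidate sequences in total.
The sequences that satisfy every rule: D D V A N A; A D V A N A.
Count = 2.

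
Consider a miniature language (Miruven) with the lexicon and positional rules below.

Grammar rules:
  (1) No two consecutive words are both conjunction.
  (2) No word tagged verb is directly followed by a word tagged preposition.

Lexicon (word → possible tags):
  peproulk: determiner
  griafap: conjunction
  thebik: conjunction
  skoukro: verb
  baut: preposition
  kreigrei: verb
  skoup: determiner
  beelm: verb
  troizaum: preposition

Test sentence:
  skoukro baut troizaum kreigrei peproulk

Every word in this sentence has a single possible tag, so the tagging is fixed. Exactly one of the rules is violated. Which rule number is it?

2

Fixed tagging: verb preposition preposition verb determiner.
Applying the rules: R1 pass, R2 fail.
Only rule 2 fails.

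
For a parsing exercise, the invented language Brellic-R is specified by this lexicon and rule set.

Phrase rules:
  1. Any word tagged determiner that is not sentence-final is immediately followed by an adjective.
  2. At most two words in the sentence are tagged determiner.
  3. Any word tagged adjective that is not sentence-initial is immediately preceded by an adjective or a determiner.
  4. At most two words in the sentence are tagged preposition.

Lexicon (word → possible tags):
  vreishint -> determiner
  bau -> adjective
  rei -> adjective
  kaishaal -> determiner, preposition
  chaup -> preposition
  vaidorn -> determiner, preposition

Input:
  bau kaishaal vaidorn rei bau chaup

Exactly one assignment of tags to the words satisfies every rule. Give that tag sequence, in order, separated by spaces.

adjective preposition determiner adjective adjective preposition

Candidates per position — 1:bau {adjective}; 2:kaishaal {determiner,preposition}; 3:vaidorn {determiner,preposition}; 4:rei {adjective}; 5:bau {adjective}; 6:chaup {preposition}.
At position 2, choosing determiner makes rule 1 impossible to satisfy; hence preposition.
At position 3, choosing preposition makes rule 3 impossible to satisfy; hence determiner.
So the tagging must be: adjective preposition determiner adjective adjective preposition.
Check: rule 1 ✓; rule 2 ✓; rule 3 ✓; rule 4 ✓.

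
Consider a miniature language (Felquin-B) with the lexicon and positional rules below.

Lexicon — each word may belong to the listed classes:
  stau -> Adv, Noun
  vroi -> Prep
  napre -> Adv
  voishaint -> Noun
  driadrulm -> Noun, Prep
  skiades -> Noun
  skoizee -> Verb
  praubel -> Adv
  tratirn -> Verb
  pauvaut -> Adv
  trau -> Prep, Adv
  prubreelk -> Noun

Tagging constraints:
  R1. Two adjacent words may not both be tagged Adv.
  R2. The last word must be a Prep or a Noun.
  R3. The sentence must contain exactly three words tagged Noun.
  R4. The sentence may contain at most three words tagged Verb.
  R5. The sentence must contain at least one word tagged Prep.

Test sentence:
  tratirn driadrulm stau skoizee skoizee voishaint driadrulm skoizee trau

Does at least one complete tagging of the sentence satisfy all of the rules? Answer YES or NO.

NO

Candidates per position — 1:tratirn {Verb}; 2:driadrulm {Noun,Prep}; 3:stau {Adv,Noun}; 4:skoizee {Verb}; 5:skoizee {Verb}; 6:voishaint {Noun}; 7:driadrulm {Noun,Prep}; 8:skoizee {Verb}; 9:trau {Prep,Adv}.
Rule 4 cannot be satisfied by any choice of tags from the lexicon.
So there is no consistent tagging.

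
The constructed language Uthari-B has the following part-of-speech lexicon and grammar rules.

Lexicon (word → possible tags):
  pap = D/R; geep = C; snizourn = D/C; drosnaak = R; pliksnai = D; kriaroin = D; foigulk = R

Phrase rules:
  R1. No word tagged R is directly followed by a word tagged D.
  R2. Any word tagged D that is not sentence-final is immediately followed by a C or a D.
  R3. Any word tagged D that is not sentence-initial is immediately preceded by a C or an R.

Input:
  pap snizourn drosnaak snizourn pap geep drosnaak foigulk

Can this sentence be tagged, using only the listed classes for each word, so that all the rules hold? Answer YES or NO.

Candidates per position — 1:pap {D,R}; 2:snizourn {D,C}; 3:drosnaak {R}; 4:snizourn {D,C}; 5:pap {D,R}; 6:geep {C}; 7:drosnaak {R}; 8:foigulk {R}.
One satisfying assignment: D C R C R C R R.
Verifying each rule — rule 1 ✓; rule 2 ✓; rule 3 ✓.

YES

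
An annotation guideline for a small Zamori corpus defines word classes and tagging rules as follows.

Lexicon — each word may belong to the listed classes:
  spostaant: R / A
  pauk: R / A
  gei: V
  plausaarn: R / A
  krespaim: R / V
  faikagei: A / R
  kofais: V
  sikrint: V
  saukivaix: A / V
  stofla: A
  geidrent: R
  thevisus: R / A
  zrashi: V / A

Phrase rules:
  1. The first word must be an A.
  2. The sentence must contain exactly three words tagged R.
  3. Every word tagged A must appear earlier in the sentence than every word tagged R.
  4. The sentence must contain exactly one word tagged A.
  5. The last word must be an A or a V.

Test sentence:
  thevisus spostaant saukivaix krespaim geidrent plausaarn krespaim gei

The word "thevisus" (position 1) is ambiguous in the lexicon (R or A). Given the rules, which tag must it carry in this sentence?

A

Candidates per position — 1:thevisus {R,A}; 2:spostaant {R,A}; 3:saukivaix {A,V}; 4:krespaim {R,V}; 5:geidrent {R}; 6:plausaarn {R,A}; 7:krespaim {R,V}; 8:gei {V}.
Position 1: R is ruled out by rule 1; that leaves A.
Position 2: A is ruled out by rule 4; that leaves R.
Position 3: A is ruled out by rule 3; that leaves V.
Position 6: A is ruled out by rule 3; that leaves R.
Position 7: R is ruled out by rule 2; that leaves V.
Position 4: R is ruled out by rule 2; that leaves V.
That leaves exactly one tagging: A R V V R R V V.
Verifying each rule — rule 1 ✓; rule 2 ✓; rule 3 ✓; rule 4 ✓; rule 5 ✓.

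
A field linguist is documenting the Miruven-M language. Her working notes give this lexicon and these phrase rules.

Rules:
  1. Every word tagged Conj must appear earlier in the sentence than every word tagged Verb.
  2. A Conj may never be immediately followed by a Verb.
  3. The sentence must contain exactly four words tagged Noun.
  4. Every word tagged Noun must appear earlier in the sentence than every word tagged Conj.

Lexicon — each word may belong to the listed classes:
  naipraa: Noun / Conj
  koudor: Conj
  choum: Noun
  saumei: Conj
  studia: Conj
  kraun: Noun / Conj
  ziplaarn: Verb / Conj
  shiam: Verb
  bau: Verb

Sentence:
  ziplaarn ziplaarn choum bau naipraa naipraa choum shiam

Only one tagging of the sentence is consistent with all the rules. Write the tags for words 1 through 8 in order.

Verb Verb Noun Verb Noun Noun Noun Verb

Candidates per position — 1:ziplaarn {Verb,Conj}; 2:ziplaarn {Verb,Conj}; 3:choum {Noun}; 4:bau {Verb}; 5:naipraa {Noun,Conj}; 6:naipraa {Noun,Conj}; 7:choum {Noun}; 8:shiam {Verb}.
Position 1: Conj is ruled out by rule 4; that leaves Verb.
Position 2: Conj is ruled out by rule 1; that leaves Verb.
Position 5: Conj is ruled out by rule 1; that leaves Noun.
Position 6: Conj is ruled out by rule 1; that leaves Noun.
So the tagging must be: Verb Verb Noun Verb Noun Noun Noun Verb.
Rule-by-rule: rule 1 ✓; rule 2 ✓; rule 3 ✓; rule 4 ✓.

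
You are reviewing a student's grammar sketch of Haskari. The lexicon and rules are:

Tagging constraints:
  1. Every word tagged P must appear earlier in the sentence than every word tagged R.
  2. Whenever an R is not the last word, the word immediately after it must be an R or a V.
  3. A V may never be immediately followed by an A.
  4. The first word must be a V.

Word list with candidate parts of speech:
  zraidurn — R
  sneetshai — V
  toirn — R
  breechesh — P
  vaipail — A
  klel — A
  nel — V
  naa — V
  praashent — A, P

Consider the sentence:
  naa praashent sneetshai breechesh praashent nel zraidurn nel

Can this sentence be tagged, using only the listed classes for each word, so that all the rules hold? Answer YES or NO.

Candidates per position — 1:naa {V}; 2:praashent {A,P}; 3:sneetshai {V}; 4:breechesh {P}; 5:praashent {A,P}; 6:nel {V}; 7:zraidurn {R}; 8:nel {V}.
One satisfying assignment: V P V P P V R V.
Verifying each rule — rule 1 ✓; rule 2 ✓; rule 3 ✓; rule 4 ✓.

YES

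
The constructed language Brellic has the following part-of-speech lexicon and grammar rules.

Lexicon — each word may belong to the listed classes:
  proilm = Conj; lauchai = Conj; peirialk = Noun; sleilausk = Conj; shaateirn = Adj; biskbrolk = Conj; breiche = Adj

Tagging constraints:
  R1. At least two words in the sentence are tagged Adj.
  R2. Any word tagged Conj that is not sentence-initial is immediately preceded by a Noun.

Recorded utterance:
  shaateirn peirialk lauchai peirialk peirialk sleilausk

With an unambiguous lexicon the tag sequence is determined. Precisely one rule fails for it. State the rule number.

1

Fixed tagging: Adj Noun Conj Noun Noun Conj.
Rule check: R1 fails, R2 ok.
Only rule 1 fails.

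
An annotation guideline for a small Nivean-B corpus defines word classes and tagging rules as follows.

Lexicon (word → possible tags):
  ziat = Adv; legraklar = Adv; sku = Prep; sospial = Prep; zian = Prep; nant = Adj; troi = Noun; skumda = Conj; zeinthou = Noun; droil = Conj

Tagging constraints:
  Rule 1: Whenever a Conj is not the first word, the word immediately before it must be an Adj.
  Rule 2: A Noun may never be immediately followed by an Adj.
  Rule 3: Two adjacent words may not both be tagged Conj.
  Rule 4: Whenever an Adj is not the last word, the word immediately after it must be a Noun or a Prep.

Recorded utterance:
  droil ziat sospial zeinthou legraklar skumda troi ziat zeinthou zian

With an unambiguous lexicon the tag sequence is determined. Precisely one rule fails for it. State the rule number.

1

Fixed tagging: Conj Adv Prep Noun Adv Conj Noun Adv Noun Prep.
Rule check: R1 fails, R2 ok, R3 ok, R4 ok.
Only rule 1 fails.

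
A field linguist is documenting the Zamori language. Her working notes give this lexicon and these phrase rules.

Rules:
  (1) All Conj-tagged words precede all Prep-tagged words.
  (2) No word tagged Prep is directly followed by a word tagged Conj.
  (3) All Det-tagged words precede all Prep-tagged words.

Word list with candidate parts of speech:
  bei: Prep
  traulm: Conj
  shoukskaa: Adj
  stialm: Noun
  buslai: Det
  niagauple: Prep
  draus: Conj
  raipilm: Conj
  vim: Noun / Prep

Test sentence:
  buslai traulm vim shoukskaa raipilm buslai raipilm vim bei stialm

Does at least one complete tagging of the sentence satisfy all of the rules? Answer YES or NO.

Candidates per position — 1:buslai {Det}; 2:traulm {Conj}; 3:vim {Noun,Prep}; 4:shoukskaa {Adj}; 5:raipilm {Conj}; 6:buslai {Det}; 7:raipilm {Conj}; 8:vim {Noun,Prep}; 9:bei {Prep}; 10:stialm {Noun}.
One satisfying assignment: Det Conj Noun Adj Conj Det Conj Noun Prep Noun.
Rule-by-rule: rule 1 holds; rule 2 holds; rule 3 holds.

YES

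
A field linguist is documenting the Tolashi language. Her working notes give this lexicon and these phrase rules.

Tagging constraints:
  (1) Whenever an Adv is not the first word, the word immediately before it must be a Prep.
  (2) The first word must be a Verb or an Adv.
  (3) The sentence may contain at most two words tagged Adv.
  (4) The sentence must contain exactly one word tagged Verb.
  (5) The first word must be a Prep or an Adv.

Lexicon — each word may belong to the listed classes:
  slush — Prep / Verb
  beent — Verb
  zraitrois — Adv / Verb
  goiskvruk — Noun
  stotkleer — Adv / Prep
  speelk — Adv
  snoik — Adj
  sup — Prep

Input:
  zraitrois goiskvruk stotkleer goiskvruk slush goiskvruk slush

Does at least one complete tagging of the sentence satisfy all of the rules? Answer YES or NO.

Candidates per position — 1:zraitrois {Adv,Verb}; 2:goiskvruk {Noun}; 3:stotkleer {Adv,Prep}; 4:goiskvruk {Noun}; 5:slush {Prep,Verb}; 6:goiskvruk {Noun}; 7:slush {Prep,Verb}.
One satisfying assignment: Adv Noun Prep Noun Prep Noun Verb.
Verifying each rule — rule 1 ok; rule 2 ok; rule 3 ok; rule 4 ok; rule 5 ok.

YES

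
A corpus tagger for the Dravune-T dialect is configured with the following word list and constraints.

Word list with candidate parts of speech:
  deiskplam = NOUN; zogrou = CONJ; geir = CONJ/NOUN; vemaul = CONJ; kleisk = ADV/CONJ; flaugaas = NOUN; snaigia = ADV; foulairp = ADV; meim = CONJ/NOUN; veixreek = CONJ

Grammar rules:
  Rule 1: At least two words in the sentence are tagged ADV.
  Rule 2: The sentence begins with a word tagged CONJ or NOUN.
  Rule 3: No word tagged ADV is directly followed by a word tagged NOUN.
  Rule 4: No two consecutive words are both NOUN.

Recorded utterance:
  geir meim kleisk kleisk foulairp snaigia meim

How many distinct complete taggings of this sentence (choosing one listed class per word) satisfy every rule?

12

Candidates per position — 1:geir {CONJ,NOUN}; 2:meim {CONJ,NOUN}; 3:kleisk {ADV,CONJ}; 4:kleisk {ADV,CONJ}; 5:foulairp {ADV}; 6:snaigia {ADV}; 7:meim {CONJ,NOUN}.
There are 32 candidate sequences in total.
Checking each against the rules leaves 12 sequences.
Count = 12.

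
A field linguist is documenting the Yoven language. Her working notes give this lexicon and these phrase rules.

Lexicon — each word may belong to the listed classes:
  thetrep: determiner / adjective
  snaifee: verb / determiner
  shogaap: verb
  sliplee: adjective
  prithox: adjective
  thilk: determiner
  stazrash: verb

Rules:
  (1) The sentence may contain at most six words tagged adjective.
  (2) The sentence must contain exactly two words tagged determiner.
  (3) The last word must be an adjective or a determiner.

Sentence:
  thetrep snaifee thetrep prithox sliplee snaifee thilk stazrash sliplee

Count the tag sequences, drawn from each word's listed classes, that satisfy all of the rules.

4

Candidates per position — 1:thetrep {determiner,adjective}; 2:snaifee {verb,determiner}; 3:thetrep {determiner,adjective}; 4:prithox {adjective}; 5:sliplee {adjective}; 6:snaifee {verb,determiner}; 7:thilk {determiner}; 8:stazrash {verb}; 9:sliplee {adjective}.
There are 16 candidate sequences in total.
The sequences that satisfy every rule: determiner verb adjective adjective adjective verb determiner verb adjective; adjective verb determiner adjective adjective verb determiner verb adjective; adjective verb adjective adjective adjective determiner determiner verb adjective; adjective determiner adjective adjective adjective verb determiner verb adjective.
Count = 4.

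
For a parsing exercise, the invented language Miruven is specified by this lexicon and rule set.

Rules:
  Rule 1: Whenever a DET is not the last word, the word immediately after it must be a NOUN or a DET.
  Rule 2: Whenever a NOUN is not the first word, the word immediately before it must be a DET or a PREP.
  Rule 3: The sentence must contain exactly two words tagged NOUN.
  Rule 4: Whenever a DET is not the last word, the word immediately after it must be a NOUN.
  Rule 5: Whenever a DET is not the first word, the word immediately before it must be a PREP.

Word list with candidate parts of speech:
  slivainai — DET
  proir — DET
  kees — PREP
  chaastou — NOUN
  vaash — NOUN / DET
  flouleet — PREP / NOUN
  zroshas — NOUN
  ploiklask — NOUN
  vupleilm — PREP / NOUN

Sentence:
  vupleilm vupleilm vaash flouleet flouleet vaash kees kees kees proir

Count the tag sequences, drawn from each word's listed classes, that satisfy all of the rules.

Candidates per position — 1:vupleilm {PREP,NOUN}; 2:vupleilm {PREP,NOUN}; 3:vaash {NOUN,DET}; 4:flouleet {PREP,NOUN}; 5:flouleet {PREP,NOUN}; 6:vaash {NOUN,DET}; 7:kees {PREP}; 8:kees {PREP}; 9:kees {PREP}; 10:proir {DET}.
There are 64 candidate sequences in total.
The sequences that satisfy every rule: PREP PREP NOUN PREP PREP NOUN PREP PREP PREP DET; PREP PREP DET NOUN PREP NOUN PREP PREP PREP DET.
Count = 2.

2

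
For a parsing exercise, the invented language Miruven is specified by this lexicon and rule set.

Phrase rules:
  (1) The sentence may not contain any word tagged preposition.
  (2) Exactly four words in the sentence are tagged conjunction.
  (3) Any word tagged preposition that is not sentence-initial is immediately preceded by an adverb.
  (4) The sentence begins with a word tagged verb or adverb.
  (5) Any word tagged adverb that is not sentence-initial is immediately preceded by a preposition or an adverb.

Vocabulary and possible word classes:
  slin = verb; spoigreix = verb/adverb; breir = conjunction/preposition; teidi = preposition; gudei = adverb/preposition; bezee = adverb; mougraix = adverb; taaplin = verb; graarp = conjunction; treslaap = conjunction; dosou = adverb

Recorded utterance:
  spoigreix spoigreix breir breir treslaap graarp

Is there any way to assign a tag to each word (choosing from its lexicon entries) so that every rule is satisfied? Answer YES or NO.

YES

Candidates per position — 1:spoigreix {verb,adverb}; 2:spoigreix {verb,adverb}; 3:breir {conjunction,preposition}; 4:breir {conjunction,preposition}; 5:treslaap {conjunction}; 6:graarp {conjunction}.
One satisfying assignment: adverb adverb conjunction conjunction conjunction conjunction.
Verifying each rule — rule 1 ✓; rule 2 ✓; rule 3 ✓; rule 4 ✓; rule 5 ✓.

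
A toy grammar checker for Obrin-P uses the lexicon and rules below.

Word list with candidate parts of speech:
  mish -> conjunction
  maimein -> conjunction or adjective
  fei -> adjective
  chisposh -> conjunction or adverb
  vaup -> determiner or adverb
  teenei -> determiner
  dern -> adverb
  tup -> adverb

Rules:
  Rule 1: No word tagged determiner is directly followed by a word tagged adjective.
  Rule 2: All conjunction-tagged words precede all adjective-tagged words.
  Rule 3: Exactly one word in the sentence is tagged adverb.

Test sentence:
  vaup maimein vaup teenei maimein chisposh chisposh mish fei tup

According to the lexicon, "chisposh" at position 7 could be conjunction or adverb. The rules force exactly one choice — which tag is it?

conjunction

Candidates per position — 1:vaup {determiner,adverb}; 2:maimein {conjunction,adjective}; 3:vaup {determiner,adverb}; 4:teenei {determiner}; 5:maimein {conjunction,adjective}; 6:chisposh {conjunction,adverb}; 7:chisposh {conjunction,adverb}; 8:mish {conjunction}; 9:fei {adjective}; 10:tup {adverb}.
At position 1, choosing adverb makes rule 3 impossible to satisfy; hence determiner.
At position 2, choosing adjective makes rule 1 impossible to satisfy; hence conjunction.
At position 3, choosing adverb makes rule 3 impossible to satisfy; hence determiner.
At position 5, choosing adjective makes rule 1 impossible to satisfy; hence conjunction.
At position 6, choosing adverb makes rule 3 impossible to satisfy; hence conjunction.
At position 7, choosing adverb makes rule 3 impossible to satisfy; hence conjunction.
That leaves exactly one tagging: determiner conjunction determiner determiner conjunction conjunction conjunction conjunction adjective adverb.
Check: rule 1 ✓; rule 2 ✓; rule 3 ✓.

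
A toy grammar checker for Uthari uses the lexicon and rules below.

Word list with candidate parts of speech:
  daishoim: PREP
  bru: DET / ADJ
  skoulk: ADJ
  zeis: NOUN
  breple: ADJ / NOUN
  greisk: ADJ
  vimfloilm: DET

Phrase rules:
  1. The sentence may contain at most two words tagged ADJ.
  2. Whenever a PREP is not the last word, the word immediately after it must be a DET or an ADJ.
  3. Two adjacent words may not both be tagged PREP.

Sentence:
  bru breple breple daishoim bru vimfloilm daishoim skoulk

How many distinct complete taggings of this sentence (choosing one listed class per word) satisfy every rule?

Candidates per position — 1:bru {DET,ADJ}; 2:breple {ADJ,NOUN}; 3:breple {ADJ,NOUN}; 4:daishoim {PREP}; 5:bru {DET,ADJ}; 6:vimfloilm {DET}; 7:daishoim {PREP}; 8:skoulk {ADJ}.
There are 16 candidate sequences in total.
The sequences that satisfy every rule: DET ADJ NOUN PREP DET DET PREP ADJ; DET NOUN ADJ PREP DET DET PREP ADJ; DET NOUN NOUN PREP DET DET PREP ADJ; DET NOUN NOUN PREP ADJ DET PREP ADJ; ADJ NOUN NOUN PREP DET DET PREP ADJ.
Count = 5.

5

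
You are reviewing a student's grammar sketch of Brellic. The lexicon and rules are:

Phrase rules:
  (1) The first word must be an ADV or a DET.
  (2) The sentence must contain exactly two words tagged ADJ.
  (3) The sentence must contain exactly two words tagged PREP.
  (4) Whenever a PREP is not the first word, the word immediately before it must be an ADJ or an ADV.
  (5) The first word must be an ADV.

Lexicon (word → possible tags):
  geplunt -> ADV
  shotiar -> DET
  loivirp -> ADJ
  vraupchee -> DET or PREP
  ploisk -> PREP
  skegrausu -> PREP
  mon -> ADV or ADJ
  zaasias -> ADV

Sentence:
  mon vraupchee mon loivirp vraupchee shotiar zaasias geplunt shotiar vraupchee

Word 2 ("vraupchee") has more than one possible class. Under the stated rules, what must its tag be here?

Candidates per position — 1:mon {ADV,ADJ}; 2:vraupchee {DET,PREP}; 3:mon {ADV,ADJ}; 4:loivirp {ADJ}; 5:vraupchee {DET,PREP}; 6:shotiar {DET}; 7:zaasias {ADV}; 8:geplunt {ADV}; 9:shotiar {DET}; 10:vraupchee {DET,PREP}.
Position 1: tagging it ADJ would leave rule 1 unsatisfiable, so it must be ADV.
Position 3: tagging it ADV would leave rule 2 unsatisfiable, so it must be ADJ.
Position 10: tagging it PREP would leave rule 4 unsatisfiable, so it must be DET.
Position 2: tagging it DET would leave rule 3 unsatisfiable, so it must be PREP.
Position 5: tagging it DET would leave rule 3 unsatisfiable, so it must be PREP.
So the tagging must be: ADV PREP ADJ ADJ PREP DET ADV ADV DET DET.
Check: rule 1 satisfied; rule 2 satisfied; rule 3 satisfied; rule 4 satisfied; rule 5 satisfied.

PREP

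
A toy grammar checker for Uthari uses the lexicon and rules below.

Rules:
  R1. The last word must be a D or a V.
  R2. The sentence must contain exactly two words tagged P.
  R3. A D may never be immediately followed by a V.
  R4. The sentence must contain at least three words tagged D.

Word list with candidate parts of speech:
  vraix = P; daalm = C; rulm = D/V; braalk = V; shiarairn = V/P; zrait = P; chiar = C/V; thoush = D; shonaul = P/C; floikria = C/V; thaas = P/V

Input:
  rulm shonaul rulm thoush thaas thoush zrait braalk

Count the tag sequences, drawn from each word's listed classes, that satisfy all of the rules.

Candidates per position — 1:rulm {D,V}; 2:shonaul {P,C}; 3:rulm {D,V}; 4:thoush {D}; 5:thaas {P,V}; 6:thoush {D}; 7:zrait {P}; 8:braalk {V}.
There are 16 candidate sequences in total.
The sequences that satisfy every rule: D C D D P D P V; D C V D P D P V; V C D D P D P V.
Count = 3.

3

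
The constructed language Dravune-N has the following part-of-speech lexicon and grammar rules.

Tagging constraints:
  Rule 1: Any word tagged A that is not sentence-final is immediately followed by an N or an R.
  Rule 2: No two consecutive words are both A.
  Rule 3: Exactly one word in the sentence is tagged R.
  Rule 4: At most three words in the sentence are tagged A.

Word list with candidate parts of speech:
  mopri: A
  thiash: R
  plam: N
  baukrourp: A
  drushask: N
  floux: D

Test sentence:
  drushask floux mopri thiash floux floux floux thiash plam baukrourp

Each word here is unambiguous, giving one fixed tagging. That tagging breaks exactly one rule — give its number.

Fixed tagging: N D A R D D D R N A.
Applying the rules: R1 pass, R2 pass, R3 fail, R4 pass.
Only rule 3 fails.

3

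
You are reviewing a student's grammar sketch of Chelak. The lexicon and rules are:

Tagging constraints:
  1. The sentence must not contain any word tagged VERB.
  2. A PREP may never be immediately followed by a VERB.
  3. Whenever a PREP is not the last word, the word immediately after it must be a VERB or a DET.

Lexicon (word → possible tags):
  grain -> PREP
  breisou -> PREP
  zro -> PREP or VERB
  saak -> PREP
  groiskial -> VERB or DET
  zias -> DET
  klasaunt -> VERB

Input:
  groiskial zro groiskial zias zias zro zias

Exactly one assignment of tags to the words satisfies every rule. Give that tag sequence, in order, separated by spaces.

DET PREP DET DET DET PREP DET

Candidates per position — 1:groiskial {VERB,DET}; 2:zro {PREP,VERB}; 3:groiskial {VERB,DET}; 4:zias {DET}; 5:zias {DET}; 6:zro {PREP,VERB}; 7:zias {DET}.
Position 1: tagging it VERB would leave rule 1 unsatisfiable, so it must be DET.
Position 2: tagging it VERB would leave rule 1 unsatisfiable, so it must be PREP.
Position 3: tagging it VERB would leave rule 1 unsatisfiable, so it must be DET.
Position 6: tagging it VERB would leave rule 1 unsatisfiable, so it must be PREP.
That leaves exactly one tagging: DET PREP DET DET DET PREP DET.
Check: rule 1 ✓; rule 2 ✓; rule 3 ✓.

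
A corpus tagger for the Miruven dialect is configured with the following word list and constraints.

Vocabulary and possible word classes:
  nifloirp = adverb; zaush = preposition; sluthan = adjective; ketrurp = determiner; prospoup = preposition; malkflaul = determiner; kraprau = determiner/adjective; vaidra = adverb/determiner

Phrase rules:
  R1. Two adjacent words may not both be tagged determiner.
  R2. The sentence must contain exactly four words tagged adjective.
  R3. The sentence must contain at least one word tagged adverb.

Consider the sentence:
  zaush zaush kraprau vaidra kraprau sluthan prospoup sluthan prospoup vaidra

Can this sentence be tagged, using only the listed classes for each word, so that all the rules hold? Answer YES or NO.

YES

Candidates per position — 1:zaush {preposition}; 2:zaush {preposition}; 3:kraprau {determiner,adjective}; 4:vaidra {adverb,determiner}; 5:kraprau {determiner,adjective}; 6:sluthan {adjective}; 7:prospoup {preposition}; 8:sluthan {adjective}; 9:prospoup {preposition}; 10:vaidra {adverb,determiner}.
One satisfying assignment: preposition preposition adjective determiner adjective adjective preposition adjective preposition adverb.
Rule-by-rule: rule 1 ok; rule 2 ok; rule 3 ok.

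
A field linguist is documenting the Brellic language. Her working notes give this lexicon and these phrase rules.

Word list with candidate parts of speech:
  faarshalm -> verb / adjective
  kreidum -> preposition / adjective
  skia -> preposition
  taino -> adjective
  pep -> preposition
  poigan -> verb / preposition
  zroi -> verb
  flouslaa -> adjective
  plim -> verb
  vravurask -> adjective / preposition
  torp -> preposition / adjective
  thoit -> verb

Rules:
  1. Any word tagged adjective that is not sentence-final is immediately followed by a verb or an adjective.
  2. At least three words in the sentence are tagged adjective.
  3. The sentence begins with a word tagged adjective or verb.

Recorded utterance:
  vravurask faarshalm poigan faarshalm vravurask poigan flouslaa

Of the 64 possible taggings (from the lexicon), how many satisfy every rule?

8

Candidates per position — 1:vravurask {adjective,preposition}; 2:faarshalm {verb,adjective}; 3:poigan {verb,preposition}; 4:faarshalm {verb,adjective}; 5:vravurask {adjective,preposition}; 6:poigan {verb,preposition}; 7:flouslaa {adjective}.
There are 64 candidate sequences in total.
Checking each against the rules leaves 8 sequences.
Count = 8.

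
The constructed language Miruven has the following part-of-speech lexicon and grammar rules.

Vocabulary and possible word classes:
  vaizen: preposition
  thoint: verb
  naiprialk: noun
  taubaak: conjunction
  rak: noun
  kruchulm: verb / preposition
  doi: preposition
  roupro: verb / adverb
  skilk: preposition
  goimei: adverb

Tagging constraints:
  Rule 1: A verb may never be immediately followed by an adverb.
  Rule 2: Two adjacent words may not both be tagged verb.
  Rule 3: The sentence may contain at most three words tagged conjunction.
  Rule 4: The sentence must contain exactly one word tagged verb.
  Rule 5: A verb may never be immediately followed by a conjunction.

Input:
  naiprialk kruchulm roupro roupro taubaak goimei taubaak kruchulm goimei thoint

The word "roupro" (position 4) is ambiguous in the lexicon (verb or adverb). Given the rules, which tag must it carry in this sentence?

Candidates per position — 1:naiprialk {noun}; 2:kruchulm {verb,preposition}; 3:roupro {verb,adverb}; 4:roupro {verb,adverb}; 5:taubaak {conjunction}; 6:goimei {adverb}; 7:taubaak {conjunction}; 8:kruchulm {verb,preposition}; 9:goimei {adverb}; 10:thoint {verb}.
If word 2 were verb, no tagging could satisfy rule 4; so word 2 is preposition.
If word 3 were verb, no tagging could satisfy rule 4; so word 3 is adverb.
If word 4 were verb, no tagging could satisfy rule 4; so word 4 is adverb.
If word 8 were verb, no tagging could satisfy rule 1; so word 8 is preposition.
That leaves exactly one tagging: noun preposition adverb adverb conjunction adverb conjunction preposition adverb verb.
Checking: rule 1 ✓; rule 2 ✓; rule 3 ✓; rule 4 ✓; rule 5 ✓.

adverb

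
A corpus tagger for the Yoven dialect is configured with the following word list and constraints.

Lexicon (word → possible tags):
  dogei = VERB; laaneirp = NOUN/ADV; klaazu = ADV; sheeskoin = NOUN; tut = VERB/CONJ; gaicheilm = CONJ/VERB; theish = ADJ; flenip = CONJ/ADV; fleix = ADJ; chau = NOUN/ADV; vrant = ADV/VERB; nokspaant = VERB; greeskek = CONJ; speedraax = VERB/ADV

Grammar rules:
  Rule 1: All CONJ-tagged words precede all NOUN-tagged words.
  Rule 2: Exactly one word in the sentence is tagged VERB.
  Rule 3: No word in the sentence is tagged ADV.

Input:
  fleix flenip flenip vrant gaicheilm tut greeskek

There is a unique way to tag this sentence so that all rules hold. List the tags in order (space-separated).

Candidates per position — 1:fleix {ADJ}; 2:flenip {CONJ,ADV}; 3:flenip {CONJ,ADV}; 4:vrant {ADV,VERB}; 5:gaicheilm {CONJ,VERB}; 6:tut {VERB,CONJ}; 7:greeskek {CONJ}.
Word 2 cannot be ADV — rule 3 would then fail for every completion. It is CONJ.
Word 3 cannot be ADV — rule 3 would then fail for every completion. It is CONJ.
Word 4 cannot be ADV — rule 3 would then fail for every completion. It is VERB.
Word 5 cannot be VERB — rule 2 would then fail for every completion. It is CONJ.
Word 6 cannot be VERB — rule 2 would then fail for every completion. It is CONJ.
So the tagging must be: ADJ CONJ CONJ VERB CONJ CONJ CONJ.
Check: rule 1 satisfied; rule 2 satisfied; rule 3 satisfied.

ADJ CONJ CONJ VERB CONJ CONJ CONJ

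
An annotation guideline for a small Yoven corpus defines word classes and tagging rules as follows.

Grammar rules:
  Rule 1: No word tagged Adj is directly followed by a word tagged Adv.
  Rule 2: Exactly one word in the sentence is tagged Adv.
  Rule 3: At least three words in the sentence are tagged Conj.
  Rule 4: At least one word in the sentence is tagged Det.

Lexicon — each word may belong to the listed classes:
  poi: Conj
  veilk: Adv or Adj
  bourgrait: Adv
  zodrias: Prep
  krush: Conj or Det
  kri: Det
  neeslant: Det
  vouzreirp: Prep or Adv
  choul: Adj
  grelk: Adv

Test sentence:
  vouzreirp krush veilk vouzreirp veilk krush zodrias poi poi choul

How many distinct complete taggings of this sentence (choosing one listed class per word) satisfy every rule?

Candidates per position — 1:vouzreirp {Prep,Adv}; 2:krush {Conj,Det}; 3:veilk {Adv,Adj}; 4:vouzreirp {Prep,Adv}; 5:veilk {Adv,Adj}; 6:krush {Conj,Det}; 7:zodrias {Prep}; 8:poi {Conj}; 9:poi {Conj}; 10:choul {Adj}.
There are 64 candidate sequences in total.
Checking each against the rules leaves 6 sequences.
Count = 6.

6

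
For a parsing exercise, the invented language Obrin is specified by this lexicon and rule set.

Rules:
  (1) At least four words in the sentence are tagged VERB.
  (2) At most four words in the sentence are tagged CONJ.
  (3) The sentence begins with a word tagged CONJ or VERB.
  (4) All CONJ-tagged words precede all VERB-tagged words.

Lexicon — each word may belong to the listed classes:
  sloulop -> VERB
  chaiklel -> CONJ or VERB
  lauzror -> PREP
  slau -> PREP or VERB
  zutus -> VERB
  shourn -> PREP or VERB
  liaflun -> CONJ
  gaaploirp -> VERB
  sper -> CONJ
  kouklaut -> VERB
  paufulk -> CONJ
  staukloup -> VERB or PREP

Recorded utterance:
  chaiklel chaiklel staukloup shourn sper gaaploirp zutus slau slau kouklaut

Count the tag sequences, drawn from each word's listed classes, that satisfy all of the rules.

3

Candidates per position — 1:chaiklel {CONJ,VERB}; 2:chaiklel {CONJ,VERB}; 3:staukloup {VERB,PREP}; 4:shourn {PREP,VERB}; 5:sper {CONJ}; 6:gaaploirp {VERB}; 7:zutus {VERB}; 8:slau {PREP,VERB}; 9:slau {PREP,VERB}; 10:kouklaut {VERB}.
There are 64 candidate sequences in total.
The sequences that satisfy every rule: CONJ CONJ PREP PREP CONJ VERB VERB PREP VERB VERB; CONJ CONJ PREP PREP CONJ VERB VERB VERB PREP VERB; CONJ CONJ PREP PREP CONJ VERB VERB VERB VERB VERB.
Count = 3.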